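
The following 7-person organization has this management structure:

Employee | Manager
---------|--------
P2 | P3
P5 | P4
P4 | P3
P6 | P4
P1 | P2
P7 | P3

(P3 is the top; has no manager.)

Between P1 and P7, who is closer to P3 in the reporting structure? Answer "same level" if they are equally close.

P1 is 2 levels below P3; P7 is 1. P7 is higher.

P7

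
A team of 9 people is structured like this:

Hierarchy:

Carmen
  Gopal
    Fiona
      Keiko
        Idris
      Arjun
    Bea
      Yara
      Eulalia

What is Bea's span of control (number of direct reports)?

Bea directly manages Yara, Eulalia. That is 2 direct reports.

2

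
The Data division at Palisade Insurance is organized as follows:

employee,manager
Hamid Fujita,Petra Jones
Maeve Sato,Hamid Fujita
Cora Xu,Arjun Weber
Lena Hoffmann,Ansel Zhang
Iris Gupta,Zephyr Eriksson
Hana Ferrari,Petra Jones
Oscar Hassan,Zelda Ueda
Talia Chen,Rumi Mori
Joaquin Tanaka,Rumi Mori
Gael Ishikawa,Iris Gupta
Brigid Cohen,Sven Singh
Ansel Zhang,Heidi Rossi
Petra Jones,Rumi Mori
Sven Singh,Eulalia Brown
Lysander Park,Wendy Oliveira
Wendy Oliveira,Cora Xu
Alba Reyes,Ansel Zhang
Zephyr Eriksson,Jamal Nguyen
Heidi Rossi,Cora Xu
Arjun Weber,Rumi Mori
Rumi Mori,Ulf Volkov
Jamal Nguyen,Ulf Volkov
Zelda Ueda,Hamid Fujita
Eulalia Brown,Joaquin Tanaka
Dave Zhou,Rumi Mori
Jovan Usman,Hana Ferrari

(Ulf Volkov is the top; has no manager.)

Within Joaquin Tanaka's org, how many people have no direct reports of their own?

1

The only person in Joaquin Tanaka's organization with no one reporting to them is Brigid Cohen. That is 1.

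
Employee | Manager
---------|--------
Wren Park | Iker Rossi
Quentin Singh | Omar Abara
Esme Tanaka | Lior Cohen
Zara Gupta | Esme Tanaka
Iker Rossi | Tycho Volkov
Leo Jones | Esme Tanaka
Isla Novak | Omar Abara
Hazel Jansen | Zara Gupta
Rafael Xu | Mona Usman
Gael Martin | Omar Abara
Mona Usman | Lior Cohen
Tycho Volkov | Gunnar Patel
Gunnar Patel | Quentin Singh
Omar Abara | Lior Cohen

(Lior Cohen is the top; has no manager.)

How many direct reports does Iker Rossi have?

Iker Rossi directly manages Wren Park. That is 1 direct report.

1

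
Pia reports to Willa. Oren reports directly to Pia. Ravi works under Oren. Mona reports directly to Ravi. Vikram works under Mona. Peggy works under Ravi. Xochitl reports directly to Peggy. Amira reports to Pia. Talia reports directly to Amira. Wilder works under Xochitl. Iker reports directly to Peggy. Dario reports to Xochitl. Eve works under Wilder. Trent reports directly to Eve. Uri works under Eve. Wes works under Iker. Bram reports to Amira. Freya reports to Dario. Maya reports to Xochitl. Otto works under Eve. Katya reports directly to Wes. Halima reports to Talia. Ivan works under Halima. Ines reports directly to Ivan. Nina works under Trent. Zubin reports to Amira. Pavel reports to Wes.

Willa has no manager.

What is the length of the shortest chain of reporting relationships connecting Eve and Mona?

Eve is 4 levels below Ravi, and Mona is 1 level below Ravi (their lowest common manager). The shortest path runs up from Eve to Ravi and back down to Mona: 4 + 1 = 5 links.

5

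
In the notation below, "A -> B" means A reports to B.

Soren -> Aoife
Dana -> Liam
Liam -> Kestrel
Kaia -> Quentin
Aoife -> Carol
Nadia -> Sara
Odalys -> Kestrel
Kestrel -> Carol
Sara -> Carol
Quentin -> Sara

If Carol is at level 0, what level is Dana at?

3

Chain from Dana up to Carol: Dana → Liam → Kestrel → Carol. That is 3 steps up, so Dana is 3 levels below Carol.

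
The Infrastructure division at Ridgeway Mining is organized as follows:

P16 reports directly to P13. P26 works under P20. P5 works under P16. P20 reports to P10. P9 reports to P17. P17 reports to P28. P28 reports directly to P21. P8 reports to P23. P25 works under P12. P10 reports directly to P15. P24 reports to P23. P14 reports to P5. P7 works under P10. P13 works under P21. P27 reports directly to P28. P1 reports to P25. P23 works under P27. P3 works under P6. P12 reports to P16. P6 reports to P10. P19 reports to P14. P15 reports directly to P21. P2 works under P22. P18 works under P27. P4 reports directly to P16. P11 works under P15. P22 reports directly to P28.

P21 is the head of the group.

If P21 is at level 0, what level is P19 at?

Chain from P19 up to P21: P19 → P14 → P5 → P16 → P13 → P21. That is 5 steps up, so P19 is 5 levels below P21.

5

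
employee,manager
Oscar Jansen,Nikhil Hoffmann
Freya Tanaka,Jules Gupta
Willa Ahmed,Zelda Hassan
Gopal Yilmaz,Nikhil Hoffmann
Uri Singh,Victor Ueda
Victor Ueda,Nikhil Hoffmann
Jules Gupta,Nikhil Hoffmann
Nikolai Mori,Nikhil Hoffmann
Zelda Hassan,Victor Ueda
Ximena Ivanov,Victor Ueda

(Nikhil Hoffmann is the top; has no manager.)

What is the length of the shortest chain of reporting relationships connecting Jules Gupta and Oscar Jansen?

Jules Gupta is 1 level below Nikhil Hoffmann, and Oscar Jansen is 1 level below Nikhil Hoffmann (their lowest common manager). The shortest path runs up from Jules Gupta to Nikhil Hoffmann and back down to Oscar Jansen: 1 + 1 = 2 links.

2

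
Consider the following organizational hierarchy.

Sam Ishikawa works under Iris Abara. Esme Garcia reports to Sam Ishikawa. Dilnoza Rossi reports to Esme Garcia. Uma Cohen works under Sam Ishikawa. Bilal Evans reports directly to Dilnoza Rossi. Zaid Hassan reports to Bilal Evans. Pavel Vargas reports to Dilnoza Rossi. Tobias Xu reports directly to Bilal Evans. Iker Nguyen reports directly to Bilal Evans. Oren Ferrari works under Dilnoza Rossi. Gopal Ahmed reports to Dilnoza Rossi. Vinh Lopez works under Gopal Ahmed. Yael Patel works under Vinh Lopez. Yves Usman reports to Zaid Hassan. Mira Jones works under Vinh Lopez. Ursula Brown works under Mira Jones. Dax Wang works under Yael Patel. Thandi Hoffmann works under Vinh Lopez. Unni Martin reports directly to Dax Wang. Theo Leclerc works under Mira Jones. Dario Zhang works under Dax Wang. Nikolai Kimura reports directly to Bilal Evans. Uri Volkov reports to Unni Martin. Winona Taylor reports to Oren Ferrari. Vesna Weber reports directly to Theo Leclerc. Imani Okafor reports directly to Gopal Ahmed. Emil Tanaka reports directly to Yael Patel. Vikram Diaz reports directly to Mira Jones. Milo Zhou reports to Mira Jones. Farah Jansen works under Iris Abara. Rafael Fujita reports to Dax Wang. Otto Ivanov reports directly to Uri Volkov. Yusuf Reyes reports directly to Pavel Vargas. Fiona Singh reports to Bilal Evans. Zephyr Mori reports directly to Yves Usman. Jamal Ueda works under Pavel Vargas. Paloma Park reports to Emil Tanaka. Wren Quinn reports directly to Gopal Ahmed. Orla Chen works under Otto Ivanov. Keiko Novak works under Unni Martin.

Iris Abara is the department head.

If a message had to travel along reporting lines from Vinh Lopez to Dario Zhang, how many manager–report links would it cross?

Dario Zhang is in Vinh Lopez's organization: the chain from Dario Zhang up to Vinh Lopez is Dario Zhang → Dax Wang → Yael Patel → Vinh Lopez, which is 3 links.

3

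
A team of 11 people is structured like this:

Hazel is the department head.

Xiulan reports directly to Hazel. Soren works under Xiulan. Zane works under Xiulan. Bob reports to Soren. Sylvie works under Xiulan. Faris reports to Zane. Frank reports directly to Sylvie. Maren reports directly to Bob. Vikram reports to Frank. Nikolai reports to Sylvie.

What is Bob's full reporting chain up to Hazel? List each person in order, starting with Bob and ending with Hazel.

Bob -> Soren -> Xiulan -> Hazel

Bob reports to Soren. Soren reports to Xiulan. Xiulan reports to Hazel. Hazel is at the top.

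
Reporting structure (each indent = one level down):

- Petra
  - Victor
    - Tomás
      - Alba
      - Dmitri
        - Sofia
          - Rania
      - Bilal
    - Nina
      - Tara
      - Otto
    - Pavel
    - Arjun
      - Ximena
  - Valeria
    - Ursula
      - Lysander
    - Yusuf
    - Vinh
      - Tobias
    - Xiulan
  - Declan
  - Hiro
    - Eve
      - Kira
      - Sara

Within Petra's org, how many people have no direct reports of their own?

The people in Petra's organization with no one reporting to them are Sara, Kira, Declan, Xiulan, Tobias, Yusuf, Lysander, Ximena, Pavel, Otto, Tara, Bilal, Rania, Alba. That is 14.

14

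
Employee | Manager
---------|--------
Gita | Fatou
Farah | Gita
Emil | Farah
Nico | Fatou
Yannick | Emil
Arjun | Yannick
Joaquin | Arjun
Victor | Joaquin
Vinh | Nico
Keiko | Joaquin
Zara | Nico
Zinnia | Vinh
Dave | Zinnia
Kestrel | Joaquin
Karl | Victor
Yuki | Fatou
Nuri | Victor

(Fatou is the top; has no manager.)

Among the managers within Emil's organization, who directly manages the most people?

Direct-report counts within Emil's organization: Emil has 1; Yannick has 1; Arjun has 1; Joaquin has 3; Victor has 2. The largest is 3, held by Joaquin.

Joaquin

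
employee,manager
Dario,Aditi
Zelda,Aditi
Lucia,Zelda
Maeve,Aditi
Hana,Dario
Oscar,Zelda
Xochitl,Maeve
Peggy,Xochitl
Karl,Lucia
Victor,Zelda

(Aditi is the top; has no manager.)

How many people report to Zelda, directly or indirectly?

Zelda directly manages Lucia, Oscar, Victor. Under Lucia: Karl (1). Oscar has no reports. Victor has no reports. So Zelda's organization is 3 direct reports plus everyone under them: 2 + 1 + 1 = 4.

4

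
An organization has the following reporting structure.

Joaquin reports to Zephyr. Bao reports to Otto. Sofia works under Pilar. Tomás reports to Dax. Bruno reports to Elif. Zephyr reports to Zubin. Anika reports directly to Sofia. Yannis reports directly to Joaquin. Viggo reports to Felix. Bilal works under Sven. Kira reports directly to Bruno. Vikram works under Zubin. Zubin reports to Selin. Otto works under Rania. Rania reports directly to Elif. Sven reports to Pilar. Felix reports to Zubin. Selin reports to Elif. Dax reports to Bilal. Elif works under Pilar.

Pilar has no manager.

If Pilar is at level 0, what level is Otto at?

Chain from Otto up to Pilar: Otto → Rania → Elif → Pilar. That is 3 steps up, so Otto is 3 levels below Pilar.

3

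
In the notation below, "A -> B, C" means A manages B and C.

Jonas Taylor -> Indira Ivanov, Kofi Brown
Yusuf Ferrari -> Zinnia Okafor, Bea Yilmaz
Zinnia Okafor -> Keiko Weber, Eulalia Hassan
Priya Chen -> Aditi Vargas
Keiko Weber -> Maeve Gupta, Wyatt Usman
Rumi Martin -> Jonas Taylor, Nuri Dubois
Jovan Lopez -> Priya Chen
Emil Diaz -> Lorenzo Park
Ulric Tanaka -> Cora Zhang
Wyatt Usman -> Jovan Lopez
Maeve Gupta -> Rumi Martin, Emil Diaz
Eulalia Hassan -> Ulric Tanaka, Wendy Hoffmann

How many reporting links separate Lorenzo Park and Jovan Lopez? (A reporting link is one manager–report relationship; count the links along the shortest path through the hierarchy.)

5

Lorenzo Park is 3 levels below Keiko Weber, and Jovan Lopez is 2 levels below Keiko Weber (their lowest common manager). The shortest path runs up from Lorenzo Park to Keiko Weber and back down to Jovan Lopez: 3 + 2 = 5 links.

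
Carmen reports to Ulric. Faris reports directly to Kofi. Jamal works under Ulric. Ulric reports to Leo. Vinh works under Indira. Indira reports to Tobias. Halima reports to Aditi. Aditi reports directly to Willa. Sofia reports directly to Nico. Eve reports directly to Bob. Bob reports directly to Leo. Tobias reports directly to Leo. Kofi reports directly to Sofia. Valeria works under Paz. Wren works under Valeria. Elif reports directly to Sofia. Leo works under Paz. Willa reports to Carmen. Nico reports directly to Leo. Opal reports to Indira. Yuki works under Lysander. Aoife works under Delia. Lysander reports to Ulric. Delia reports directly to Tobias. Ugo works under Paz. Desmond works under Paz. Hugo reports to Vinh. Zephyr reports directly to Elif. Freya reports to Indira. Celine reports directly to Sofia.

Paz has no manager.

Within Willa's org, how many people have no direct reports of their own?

1

The only person in Willa's organization with no one reporting to them is Halima. That is 1.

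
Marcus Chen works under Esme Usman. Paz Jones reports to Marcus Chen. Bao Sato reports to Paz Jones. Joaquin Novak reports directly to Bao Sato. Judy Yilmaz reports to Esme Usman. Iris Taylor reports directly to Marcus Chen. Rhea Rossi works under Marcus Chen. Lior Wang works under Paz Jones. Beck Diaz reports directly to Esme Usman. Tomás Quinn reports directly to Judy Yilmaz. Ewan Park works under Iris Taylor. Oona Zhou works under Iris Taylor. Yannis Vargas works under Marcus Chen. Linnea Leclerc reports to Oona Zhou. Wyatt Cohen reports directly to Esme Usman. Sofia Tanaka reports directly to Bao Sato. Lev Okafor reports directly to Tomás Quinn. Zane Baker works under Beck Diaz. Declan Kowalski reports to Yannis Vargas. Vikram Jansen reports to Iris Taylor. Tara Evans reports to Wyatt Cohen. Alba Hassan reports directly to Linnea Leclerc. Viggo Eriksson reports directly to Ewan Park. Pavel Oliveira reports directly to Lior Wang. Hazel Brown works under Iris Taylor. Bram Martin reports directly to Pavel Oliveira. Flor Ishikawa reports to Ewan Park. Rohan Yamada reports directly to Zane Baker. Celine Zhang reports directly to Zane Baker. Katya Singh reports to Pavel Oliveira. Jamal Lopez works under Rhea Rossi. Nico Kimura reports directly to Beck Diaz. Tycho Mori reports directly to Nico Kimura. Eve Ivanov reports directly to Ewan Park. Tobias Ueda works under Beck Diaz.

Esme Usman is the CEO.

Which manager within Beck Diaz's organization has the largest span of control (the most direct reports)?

Direct-report counts within Beck Diaz's organization: Beck Diaz has 3; Nico Kimura has 1; Zane Baker has 2. The largest is 3, held by Beck Diaz.

Beck Diaz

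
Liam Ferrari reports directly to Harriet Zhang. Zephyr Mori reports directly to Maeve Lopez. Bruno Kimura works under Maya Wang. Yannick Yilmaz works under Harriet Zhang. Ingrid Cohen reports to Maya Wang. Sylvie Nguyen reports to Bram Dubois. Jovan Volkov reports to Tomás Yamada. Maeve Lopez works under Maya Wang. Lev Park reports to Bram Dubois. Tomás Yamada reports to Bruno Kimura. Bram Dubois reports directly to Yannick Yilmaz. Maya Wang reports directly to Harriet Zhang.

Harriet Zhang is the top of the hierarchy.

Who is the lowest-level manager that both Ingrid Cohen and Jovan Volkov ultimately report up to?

Maya Wang

Ingrid Cohen's chain of managers is Maya Wang, Harriet Zhang. Jovan Volkov's chain of managers is Tomás Yamada, Bruno Kimura, Maya Wang, Harriet Zhang. The first manager that appears in both chains is Maya Wang.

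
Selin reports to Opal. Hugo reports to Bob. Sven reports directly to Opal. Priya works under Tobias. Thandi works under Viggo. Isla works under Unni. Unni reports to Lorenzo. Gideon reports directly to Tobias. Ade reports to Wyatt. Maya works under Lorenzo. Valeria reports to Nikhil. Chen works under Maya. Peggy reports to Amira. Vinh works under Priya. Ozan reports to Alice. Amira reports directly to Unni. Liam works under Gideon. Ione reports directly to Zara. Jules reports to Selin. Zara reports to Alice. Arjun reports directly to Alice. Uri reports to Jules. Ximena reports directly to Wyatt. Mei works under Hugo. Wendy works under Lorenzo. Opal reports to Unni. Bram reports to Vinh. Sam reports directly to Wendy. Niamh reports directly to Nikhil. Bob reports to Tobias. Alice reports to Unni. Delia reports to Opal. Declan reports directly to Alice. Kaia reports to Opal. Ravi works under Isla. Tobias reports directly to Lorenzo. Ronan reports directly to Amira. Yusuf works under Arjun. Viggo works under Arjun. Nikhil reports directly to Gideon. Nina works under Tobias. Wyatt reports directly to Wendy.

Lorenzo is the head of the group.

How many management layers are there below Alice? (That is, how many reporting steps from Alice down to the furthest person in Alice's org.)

The longest chain under Alice runs Alice → Arjun → Viggo → Thandi, which is 3 levels below Alice.

3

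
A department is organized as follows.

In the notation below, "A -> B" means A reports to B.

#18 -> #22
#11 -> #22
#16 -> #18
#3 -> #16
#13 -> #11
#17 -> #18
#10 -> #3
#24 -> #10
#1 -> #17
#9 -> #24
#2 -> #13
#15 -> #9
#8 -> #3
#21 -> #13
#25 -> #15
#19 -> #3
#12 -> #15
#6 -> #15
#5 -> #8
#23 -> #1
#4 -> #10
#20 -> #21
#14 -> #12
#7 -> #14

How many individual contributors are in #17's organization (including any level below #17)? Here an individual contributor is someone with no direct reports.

1

The only person in #17's organization with no one reporting to them is #23. That is 1.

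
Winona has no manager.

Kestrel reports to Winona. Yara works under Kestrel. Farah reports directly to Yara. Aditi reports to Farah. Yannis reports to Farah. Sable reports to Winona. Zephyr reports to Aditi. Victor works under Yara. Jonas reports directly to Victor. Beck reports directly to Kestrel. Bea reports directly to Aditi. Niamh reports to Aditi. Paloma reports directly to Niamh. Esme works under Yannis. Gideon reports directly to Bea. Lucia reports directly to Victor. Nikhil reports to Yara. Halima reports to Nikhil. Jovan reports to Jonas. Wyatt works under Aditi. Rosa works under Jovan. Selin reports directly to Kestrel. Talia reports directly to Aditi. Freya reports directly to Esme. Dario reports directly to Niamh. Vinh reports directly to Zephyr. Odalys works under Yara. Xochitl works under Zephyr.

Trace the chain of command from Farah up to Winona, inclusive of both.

Farah reports to Yara. Yara reports to Kestrel. Kestrel reports to Winona. Winona is at the top.

Farah -> Yara -> Kestrel -> Winona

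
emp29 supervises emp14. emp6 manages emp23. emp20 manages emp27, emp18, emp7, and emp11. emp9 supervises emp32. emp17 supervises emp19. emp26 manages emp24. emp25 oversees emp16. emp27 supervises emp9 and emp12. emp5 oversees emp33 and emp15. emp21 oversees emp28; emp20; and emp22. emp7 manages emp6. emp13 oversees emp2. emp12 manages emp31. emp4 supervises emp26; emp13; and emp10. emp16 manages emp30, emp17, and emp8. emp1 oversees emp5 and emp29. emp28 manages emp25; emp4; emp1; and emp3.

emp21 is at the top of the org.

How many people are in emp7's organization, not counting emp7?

emp7 directly manages emp6. Under emp6: emp23 (1). That's 2 in total.

2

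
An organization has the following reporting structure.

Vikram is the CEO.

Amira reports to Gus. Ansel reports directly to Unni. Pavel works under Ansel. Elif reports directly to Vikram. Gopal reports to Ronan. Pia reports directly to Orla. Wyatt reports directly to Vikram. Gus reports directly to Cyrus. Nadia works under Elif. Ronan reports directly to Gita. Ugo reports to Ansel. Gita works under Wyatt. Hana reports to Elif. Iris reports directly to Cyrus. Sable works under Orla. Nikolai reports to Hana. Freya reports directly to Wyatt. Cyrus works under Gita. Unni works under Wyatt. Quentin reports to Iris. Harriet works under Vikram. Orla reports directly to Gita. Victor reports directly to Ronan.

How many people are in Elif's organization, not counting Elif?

Elif directly manages Nadia, Hana. Nadia has no reports. Under Hana: Nikolai (1). So Elif's organization is 2 direct reports plus everyone under them: 1 + 2 = 3.

3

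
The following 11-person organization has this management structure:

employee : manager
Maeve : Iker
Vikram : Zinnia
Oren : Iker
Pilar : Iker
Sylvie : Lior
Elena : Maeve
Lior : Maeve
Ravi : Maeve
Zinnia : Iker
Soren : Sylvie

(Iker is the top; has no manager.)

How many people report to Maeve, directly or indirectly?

Maeve directly manages Ravi, Lior, Elena. Ravi has no reports. Under Lior: Sylvie, Soren (2). Elena has no reports. So Maeve's organization is 3 direct reports plus everyone under them: 1 + 3 + 1 = 5.

5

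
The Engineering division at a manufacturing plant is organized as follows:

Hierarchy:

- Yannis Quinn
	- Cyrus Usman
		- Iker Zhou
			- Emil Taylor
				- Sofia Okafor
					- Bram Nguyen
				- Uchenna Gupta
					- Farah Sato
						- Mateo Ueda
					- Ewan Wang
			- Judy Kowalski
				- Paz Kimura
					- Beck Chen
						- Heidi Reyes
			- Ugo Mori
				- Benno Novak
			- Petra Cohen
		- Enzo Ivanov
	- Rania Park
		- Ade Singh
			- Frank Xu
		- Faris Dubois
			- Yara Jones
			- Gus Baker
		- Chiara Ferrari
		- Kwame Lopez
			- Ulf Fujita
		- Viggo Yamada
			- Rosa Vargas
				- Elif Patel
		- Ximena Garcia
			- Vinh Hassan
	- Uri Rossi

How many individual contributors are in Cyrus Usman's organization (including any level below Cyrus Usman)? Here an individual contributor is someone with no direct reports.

7

The people in Cyrus Usman's organization with no one reporting to them are Enzo Ivanov, Petra Cohen, Benno Novak, Heidi Reyes, Ewan Wang, Mateo Ueda, Bram Nguyen. That is 7.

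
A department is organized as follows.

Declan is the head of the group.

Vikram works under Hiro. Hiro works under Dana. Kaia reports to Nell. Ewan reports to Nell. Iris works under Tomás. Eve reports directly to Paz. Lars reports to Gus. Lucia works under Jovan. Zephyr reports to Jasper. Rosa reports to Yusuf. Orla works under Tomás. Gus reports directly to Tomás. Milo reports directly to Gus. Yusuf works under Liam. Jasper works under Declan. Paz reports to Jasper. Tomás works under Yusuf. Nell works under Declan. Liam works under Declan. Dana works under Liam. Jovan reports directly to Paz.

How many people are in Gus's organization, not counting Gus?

2

Gus directly manages Lars, Milo. Lars has no reports. Milo has no reports. So Gus's organization is 2 direct reports plus everyone under them: 1 + 1 = 2.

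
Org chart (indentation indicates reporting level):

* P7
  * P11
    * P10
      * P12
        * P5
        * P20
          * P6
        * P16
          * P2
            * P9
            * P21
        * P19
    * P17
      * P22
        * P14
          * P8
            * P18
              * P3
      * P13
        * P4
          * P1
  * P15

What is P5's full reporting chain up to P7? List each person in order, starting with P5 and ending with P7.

P5 -> P12 -> P10 -> P11 -> P7

P5 reports to P12. P12 reports to P10. P10 reports to P11. P11 reports to P7. P7 is at the top.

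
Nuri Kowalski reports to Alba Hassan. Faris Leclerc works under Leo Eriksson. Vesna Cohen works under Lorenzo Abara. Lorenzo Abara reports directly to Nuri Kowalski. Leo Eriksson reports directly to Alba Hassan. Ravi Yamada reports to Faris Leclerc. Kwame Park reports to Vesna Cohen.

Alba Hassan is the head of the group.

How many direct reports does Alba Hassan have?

2

Alba Hassan directly manages Leo Eriksson, Nuri Kowalski. That is 2 direct reports.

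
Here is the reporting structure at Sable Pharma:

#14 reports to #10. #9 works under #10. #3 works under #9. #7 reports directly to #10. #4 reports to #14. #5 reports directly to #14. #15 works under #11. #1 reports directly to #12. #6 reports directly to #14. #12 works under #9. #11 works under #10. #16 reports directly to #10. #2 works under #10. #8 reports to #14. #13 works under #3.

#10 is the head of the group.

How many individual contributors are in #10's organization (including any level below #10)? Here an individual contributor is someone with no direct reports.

10

The people in #10's organization with no one reporting to them are #15, #7, #2, #13, #1, #16, #6, #8, #5, #4. That is 10.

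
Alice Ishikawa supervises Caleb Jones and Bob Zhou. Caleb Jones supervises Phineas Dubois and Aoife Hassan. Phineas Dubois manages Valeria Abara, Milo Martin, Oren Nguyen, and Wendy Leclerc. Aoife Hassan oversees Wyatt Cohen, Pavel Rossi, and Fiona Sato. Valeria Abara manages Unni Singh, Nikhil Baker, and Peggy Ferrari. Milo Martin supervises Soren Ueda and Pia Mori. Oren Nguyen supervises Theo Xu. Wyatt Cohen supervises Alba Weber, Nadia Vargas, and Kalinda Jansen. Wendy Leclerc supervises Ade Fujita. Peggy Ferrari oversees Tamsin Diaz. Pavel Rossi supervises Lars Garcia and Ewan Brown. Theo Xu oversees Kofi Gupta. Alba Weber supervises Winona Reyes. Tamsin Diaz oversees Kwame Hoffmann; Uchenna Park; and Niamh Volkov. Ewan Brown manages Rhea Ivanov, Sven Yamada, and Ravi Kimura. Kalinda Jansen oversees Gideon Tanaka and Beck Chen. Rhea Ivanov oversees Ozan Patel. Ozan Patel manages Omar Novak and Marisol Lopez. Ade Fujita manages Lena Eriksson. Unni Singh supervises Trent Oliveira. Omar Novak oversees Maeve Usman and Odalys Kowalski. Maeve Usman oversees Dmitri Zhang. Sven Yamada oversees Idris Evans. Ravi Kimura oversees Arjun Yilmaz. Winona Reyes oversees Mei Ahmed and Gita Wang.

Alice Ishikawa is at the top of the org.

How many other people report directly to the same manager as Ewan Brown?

Ewan Brown reports to Pavel Rossi. Pavel Rossi's other direct reports are Lars Garcia — 1 peer.

1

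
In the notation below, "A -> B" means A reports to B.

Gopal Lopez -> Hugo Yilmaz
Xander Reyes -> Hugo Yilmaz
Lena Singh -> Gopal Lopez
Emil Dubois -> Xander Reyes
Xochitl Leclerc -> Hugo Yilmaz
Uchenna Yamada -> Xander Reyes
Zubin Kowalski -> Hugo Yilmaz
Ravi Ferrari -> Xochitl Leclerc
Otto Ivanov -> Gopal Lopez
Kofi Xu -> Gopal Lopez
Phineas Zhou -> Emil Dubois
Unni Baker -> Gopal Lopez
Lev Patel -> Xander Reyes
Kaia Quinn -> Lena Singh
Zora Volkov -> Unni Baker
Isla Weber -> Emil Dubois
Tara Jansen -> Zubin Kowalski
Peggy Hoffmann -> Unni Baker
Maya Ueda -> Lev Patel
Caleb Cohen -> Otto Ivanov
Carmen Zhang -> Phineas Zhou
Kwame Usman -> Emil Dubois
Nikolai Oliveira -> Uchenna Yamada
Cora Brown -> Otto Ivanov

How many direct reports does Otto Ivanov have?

Otto Ivanov directly manages Caleb Cohen, Cora Brown. That is 2 direct reports.

2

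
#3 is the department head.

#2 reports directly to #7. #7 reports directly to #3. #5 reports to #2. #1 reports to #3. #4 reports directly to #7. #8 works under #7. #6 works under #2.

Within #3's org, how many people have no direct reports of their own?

5

The people in #3's organization with no one reporting to them are #1, #4, #8, #6, #5. That is 5.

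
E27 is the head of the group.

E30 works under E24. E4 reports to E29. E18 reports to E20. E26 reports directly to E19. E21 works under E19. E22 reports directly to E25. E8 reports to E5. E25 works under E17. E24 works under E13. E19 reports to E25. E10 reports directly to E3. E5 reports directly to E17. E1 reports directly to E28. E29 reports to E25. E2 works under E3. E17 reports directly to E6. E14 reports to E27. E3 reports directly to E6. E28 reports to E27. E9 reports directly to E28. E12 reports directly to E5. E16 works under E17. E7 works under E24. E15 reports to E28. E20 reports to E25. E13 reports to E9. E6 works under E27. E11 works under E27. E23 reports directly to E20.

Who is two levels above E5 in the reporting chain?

E5 reports to E17, and E17 reports to E6. So E5's skip-level manager is E6.

E6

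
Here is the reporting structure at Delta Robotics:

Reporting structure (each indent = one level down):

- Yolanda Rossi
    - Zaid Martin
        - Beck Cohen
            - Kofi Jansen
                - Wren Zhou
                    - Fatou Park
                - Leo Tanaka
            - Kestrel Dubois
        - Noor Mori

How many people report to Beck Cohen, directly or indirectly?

5

Beck Cohen directly manages Kofi Jansen, Kestrel Dubois. Under Kofi Jansen: Leo Tanaka, Wren Zhou, Fatou Park (3). Kestrel Dubois has no reports. So Beck Cohen's organization is 2 direct reports plus everyone under them: 4 + 1 = 5.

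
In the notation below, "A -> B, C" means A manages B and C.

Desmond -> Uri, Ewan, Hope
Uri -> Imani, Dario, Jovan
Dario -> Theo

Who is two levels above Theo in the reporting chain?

Theo reports to Dario, and Dario reports to Uri. So Theo's skip-level manager is Uri.

Uri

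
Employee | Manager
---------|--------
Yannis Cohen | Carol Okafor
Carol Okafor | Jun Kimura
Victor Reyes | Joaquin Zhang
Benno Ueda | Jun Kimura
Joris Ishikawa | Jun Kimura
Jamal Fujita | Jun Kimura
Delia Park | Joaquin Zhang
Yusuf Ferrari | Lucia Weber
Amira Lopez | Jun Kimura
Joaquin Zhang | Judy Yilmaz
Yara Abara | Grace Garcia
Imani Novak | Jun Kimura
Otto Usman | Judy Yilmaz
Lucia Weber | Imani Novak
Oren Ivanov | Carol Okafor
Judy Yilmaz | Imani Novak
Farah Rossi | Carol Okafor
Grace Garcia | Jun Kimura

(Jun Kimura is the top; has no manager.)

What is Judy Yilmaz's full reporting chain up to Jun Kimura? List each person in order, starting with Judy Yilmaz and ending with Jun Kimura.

Judy Yilmaz reports to Imani Novak. Imani Novak reports to Jun Kimura. Jun Kimura is at the top.

Judy Yilmaz -> Imani Novak -> Jun Kimura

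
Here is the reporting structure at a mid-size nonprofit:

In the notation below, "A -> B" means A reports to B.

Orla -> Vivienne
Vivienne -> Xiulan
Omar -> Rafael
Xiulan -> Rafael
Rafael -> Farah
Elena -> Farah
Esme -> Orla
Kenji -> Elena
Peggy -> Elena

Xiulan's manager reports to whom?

Xiulan reports to Rafael, and Rafael reports to Farah. So Xiulan's skip-level manager is Farah.

Farah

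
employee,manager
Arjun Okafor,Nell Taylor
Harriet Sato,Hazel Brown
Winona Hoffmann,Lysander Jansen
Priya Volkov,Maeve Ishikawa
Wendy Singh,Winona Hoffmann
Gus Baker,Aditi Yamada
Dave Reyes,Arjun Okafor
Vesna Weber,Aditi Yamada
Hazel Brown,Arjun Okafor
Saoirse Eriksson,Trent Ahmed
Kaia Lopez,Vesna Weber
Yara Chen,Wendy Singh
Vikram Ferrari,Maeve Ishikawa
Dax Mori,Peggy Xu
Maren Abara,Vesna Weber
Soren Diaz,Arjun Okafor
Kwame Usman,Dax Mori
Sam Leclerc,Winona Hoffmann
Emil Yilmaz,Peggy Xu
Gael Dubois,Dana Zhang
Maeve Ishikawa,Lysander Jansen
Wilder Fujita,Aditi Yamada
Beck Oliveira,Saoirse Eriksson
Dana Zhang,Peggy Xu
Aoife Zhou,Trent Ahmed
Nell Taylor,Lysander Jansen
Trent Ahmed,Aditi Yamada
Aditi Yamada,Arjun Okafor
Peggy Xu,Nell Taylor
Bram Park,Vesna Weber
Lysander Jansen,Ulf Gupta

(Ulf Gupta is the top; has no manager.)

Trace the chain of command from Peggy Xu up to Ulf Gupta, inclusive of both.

Peggy Xu -> Nell Taylor -> Lysander Jansen -> Ulf Gupta

Peggy Xu reports to Nell Taylor. Nell Taylor reports to Lysander Jansen. Lysander Jansen reports to Ulf Gupta. Ulf Gupta is at the top.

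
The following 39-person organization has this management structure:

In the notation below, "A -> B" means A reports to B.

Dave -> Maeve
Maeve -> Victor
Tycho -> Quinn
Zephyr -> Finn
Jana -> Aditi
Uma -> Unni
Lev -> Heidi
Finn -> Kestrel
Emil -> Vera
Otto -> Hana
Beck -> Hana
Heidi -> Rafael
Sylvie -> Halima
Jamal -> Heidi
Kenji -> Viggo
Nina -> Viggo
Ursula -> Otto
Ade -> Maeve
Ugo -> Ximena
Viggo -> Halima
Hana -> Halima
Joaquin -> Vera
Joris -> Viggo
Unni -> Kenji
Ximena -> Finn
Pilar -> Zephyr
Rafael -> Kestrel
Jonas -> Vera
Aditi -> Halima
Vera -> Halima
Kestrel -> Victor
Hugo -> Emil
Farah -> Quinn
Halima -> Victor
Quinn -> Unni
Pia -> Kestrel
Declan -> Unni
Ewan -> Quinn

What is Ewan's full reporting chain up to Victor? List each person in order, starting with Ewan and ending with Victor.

Ewan reports to Quinn. Quinn reports to Unni. Unni reports to Kenji. Kenji reports to Viggo. Viggo reports to Halima. Halima reports to Victor. Victor is at the top.

Ewan -> Quinn -> Unni -> Kenji -> Viggo -> Halima -> Victor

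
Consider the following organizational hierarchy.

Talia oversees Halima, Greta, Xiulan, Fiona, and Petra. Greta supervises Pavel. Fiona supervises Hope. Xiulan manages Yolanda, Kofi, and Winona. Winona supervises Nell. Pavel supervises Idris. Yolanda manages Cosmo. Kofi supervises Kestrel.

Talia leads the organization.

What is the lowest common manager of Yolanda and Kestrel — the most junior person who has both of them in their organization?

Xiulan

Yolanda's chain of managers is Xiulan, Talia. Kestrel's chain of managers is Kofi, Xiulan, Talia. The first manager that appears in both chains is Xiulan.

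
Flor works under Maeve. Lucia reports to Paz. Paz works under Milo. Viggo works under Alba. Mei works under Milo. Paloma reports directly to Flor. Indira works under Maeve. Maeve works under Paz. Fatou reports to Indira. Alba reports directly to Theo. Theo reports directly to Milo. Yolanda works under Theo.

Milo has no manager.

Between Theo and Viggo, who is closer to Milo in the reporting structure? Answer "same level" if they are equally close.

Theo is 1 level below Milo; Viggo is 3. Theo is higher.

Theo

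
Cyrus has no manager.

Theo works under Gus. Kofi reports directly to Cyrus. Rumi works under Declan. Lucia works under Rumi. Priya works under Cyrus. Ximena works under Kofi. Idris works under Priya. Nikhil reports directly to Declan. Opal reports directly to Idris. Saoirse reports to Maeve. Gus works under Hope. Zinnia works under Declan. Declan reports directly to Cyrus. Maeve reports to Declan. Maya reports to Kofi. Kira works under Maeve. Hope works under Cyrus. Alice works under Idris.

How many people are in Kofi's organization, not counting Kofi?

Kofi directly manages Maya, Ximena. Maya has no reports. Ximena has no reports. So Kofi's organization is 2 direct reports plus everyone under them: 1 + 1 = 2.

2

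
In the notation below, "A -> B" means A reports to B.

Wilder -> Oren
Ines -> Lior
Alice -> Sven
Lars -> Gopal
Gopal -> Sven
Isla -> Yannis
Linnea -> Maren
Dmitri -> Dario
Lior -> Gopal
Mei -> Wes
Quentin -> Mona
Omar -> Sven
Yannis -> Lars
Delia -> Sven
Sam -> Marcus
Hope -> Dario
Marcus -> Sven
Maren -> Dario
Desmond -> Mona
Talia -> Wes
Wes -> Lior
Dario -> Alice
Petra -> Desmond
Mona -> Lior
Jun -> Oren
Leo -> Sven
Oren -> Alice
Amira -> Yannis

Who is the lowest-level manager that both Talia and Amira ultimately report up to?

Talia's chain of managers is Wes, Lior, Gopal, Sven. Amira's chain of managers is Yannis, Lars, Gopal, Sven. The first manager that appears in both chains is Gopal.

Gopal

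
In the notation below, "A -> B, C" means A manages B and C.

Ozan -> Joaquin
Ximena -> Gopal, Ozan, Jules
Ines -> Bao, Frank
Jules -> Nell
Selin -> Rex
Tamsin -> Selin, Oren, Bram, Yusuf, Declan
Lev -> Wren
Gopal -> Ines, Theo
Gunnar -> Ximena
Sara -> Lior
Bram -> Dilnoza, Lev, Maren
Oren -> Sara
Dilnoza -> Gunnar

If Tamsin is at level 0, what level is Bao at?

Chain from Bao up to Tamsin: Bao → Ines → Gopal → Ximena → Gunnar → Dilnoza → Bram → Tamsin. That is 7 steps up, so Bao is 7 levels below Tamsin.

7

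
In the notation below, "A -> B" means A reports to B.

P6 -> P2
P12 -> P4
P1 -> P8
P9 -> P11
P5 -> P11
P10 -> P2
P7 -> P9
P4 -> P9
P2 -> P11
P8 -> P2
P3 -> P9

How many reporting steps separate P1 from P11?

Chain from P1 up to P11: P1 → P8 → P2 → P11. That is 3 steps up, so P1 is 3 levels below P11.

3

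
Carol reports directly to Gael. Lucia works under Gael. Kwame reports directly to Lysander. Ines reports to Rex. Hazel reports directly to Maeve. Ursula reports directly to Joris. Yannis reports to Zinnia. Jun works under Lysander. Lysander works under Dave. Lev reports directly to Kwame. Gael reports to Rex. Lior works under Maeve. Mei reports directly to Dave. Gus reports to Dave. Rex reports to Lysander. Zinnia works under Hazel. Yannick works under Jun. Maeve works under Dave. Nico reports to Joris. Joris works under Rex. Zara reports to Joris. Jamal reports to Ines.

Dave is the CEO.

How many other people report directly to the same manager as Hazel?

1

Hazel reports to Maeve. Maeve's other direct reports are Lior — 1 peer.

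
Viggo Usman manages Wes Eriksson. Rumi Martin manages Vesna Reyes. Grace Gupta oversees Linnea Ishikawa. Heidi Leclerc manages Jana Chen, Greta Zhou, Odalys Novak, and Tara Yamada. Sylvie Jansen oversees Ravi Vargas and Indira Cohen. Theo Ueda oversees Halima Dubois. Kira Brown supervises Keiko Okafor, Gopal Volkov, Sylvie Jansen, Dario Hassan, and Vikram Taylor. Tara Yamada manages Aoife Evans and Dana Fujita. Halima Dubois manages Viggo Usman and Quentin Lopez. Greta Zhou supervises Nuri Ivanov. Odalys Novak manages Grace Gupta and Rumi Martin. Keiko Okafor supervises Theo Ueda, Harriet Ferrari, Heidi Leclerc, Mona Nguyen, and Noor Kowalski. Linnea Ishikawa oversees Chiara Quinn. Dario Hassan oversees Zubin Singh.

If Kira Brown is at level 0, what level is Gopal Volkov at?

Chain from Gopal Volkov up to Kira Brown: Gopal Volkov → Kira Brown. That is 1 step up, so Gopal Volkov is 1 level below Kira Brown.

1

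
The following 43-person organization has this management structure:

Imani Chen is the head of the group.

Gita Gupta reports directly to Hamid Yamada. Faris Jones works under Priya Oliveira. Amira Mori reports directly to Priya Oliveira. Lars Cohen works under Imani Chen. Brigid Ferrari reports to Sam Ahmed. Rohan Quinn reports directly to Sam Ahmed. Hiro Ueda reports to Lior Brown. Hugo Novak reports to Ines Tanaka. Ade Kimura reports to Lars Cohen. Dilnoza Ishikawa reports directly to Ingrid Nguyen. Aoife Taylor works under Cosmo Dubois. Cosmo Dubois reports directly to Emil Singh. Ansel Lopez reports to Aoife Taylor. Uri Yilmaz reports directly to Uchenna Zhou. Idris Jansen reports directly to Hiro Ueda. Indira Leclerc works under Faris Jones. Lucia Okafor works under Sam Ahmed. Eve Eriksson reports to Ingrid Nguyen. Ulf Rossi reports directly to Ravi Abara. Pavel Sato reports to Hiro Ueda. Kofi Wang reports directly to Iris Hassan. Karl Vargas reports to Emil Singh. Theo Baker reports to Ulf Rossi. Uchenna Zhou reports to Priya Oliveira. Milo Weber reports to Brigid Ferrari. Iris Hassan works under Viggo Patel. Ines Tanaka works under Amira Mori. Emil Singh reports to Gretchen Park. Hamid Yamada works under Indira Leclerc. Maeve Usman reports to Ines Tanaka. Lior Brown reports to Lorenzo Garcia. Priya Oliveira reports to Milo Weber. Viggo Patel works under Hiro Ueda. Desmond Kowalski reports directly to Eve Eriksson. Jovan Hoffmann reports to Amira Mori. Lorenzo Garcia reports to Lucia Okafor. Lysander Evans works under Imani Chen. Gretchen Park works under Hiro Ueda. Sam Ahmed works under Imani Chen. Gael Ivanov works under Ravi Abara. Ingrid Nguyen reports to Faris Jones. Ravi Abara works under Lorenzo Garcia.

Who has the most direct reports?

Direct-report counts: Imani Chen has 3; Lars Cohen has 1; Sam Ahmed has 3; Lucia Okafor has 1; Lorenzo Garcia has 2; Ravi Abara has 2; Ulf Rossi has 1; Lior Brown has 1; Hiro Ueda has 4; Gretchen Park has 1; Emil Singh has 2; Cosmo Dubois has 1; Aoife Taylor has 1; Viggo Patel has 1; Iris Hassan has 1; Brigid Ferrari has 1; Milo Weber has 1; Priya Oliveira has 3; Uchenna Zhou has 1; Faris Jones has 2; Ingrid Nguyen has 2; Eve Eriksson has 1; Indira Leclerc has 1; Hamid Yamada has 1; Amira Mori has 2; Ines Tanaka has 2. The largest is 4, held by Hiro Ueda.

Hiro Ueda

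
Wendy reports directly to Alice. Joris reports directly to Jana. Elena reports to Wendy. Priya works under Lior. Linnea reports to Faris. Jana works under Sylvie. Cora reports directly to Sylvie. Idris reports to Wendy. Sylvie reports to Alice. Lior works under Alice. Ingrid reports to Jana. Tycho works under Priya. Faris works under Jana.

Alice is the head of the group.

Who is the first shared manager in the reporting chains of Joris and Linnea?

Joris's chain of managers is Jana, Sylvie, Alice. Linnea's chain of managers is Faris, Jana, Sylvie, Alice. The first manager that appears in both chains is Jana.

Jana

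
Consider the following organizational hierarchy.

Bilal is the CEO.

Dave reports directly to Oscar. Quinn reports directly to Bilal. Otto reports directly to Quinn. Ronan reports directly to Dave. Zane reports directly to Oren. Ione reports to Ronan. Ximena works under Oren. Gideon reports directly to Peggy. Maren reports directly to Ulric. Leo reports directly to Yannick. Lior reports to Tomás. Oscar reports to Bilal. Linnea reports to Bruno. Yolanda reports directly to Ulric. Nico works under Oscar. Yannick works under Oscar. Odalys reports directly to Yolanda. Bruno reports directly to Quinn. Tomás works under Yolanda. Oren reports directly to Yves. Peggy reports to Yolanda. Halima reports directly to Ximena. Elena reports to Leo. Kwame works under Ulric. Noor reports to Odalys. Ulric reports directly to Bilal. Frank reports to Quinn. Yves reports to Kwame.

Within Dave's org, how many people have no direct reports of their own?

The only person in Dave's organization with no one reporting to them is Ione. That is 1.

1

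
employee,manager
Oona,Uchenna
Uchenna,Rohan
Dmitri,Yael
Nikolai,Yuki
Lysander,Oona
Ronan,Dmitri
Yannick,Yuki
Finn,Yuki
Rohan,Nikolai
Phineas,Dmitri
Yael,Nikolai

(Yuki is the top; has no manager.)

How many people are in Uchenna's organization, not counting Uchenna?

Uchenna directly manages Oona. Under Oona: Lysander (1). That's 2 in total.

2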